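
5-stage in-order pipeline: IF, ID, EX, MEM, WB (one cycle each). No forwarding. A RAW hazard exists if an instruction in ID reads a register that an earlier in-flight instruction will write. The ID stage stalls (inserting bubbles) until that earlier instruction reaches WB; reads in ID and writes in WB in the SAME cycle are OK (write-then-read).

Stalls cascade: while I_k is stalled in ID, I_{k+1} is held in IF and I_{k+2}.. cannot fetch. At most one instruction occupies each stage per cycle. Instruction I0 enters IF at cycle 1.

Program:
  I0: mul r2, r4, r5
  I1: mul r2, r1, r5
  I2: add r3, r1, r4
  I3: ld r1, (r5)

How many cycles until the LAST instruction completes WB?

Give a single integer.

Answer: 8

Derivation:
I0 mul r2 <- r4,r5: IF@1 ID@2 stall=0 (-) EX@3 MEM@4 WB@5
I1 mul r2 <- r1,r5: IF@2 ID@3 stall=0 (-) EX@4 MEM@5 WB@6
I2 add r3 <- r1,r4: IF@3 ID@4 stall=0 (-) EX@5 MEM@6 WB@7
I3 ld r1 <- r5: IF@4 ID@5 stall=0 (-) EX@6 MEM@7 WB@8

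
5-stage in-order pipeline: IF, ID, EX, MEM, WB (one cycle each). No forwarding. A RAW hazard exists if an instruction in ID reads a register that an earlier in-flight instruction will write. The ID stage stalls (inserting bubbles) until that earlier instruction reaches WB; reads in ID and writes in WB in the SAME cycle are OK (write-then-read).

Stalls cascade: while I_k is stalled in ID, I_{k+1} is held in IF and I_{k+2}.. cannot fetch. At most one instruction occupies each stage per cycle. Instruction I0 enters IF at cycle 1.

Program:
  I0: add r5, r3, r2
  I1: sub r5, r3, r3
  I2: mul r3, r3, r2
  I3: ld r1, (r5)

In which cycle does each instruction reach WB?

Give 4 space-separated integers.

Answer: 5 6 7 9

Derivation:
I0 add r5 <- r3,r2: IF@1 ID@2 stall=0 (-) EX@3 MEM@4 WB@5
I1 sub r5 <- r3,r3: IF@2 ID@3 stall=0 (-) EX@4 MEM@5 WB@6
I2 mul r3 <- r3,r2: IF@3 ID@4 stall=0 (-) EX@5 MEM@6 WB@7
I3 ld r1 <- r5: IF@4 ID@5 stall=1 (RAW on I1.r5 (WB@6)) EX@7 MEM@8 WB@9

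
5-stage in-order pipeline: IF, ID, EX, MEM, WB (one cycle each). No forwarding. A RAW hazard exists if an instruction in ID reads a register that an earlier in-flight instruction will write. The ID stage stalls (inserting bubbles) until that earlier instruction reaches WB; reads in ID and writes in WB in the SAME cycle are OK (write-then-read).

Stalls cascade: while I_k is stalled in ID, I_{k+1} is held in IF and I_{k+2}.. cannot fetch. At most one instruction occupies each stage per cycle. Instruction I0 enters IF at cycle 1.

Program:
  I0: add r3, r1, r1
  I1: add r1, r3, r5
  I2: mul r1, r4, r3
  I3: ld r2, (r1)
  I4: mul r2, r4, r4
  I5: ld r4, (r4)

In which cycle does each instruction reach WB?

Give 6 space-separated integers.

I0 add r3 <- r1,r1: IF@1 ID@2 stall=0 (-) EX@3 MEM@4 WB@5
I1 add r1 <- r3,r5: IF@2 ID@3 stall=2 (RAW on I0.r3 (WB@5)) EX@6 MEM@7 WB@8
I2 mul r1 <- r4,r3: IF@3 ID@6 stall=0 (-) EX@7 MEM@8 WB@9
I3 ld r2 <- r1: IF@6 ID@7 stall=2 (RAW on I2.r1 (WB@9)) EX@10 MEM@11 WB@12
I4 mul r2 <- r4,r4: IF@7 ID@10 stall=0 (-) EX@11 MEM@12 WB@13
I5 ld r4 <- r4: IF@10 ID@11 stall=0 (-) EX@12 MEM@13 WB@14

Answer: 5 8 9 12 13 14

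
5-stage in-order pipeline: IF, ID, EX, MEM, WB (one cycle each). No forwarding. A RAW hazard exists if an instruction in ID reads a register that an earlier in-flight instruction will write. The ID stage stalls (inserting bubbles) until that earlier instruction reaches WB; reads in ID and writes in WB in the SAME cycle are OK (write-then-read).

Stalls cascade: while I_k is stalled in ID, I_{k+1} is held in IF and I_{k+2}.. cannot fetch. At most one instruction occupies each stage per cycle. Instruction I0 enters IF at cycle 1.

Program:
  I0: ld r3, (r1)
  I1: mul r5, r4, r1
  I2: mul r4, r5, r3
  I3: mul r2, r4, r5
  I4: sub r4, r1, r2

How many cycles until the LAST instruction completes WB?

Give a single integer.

I0 ld r3 <- r1: IF@1 ID@2 stall=0 (-) EX@3 MEM@4 WB@5
I1 mul r5 <- r4,r1: IF@2 ID@3 stall=0 (-) EX@4 MEM@5 WB@6
I2 mul r4 <- r5,r3: IF@3 ID@4 stall=2 (RAW on I1.r5 (WB@6)) EX@7 MEM@8 WB@9
I3 mul r2 <- r4,r5: IF@4 ID@7 stall=2 (RAW on I2.r4 (WB@9)) EX@10 MEM@11 WB@12
I4 sub r4 <- r1,r2: IF@7 ID@10 stall=2 (RAW on I3.r2 (WB@12)) EX@13 MEM@14 WB@15

Answer: 15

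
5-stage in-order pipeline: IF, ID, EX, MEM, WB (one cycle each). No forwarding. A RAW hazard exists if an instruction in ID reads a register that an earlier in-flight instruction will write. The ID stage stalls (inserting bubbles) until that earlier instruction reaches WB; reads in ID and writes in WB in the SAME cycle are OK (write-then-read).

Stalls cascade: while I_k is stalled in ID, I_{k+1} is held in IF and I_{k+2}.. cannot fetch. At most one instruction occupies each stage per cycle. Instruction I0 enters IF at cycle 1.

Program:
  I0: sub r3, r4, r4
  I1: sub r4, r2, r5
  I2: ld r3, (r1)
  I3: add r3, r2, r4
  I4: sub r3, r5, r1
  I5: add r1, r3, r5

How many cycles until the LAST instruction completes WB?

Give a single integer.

Answer: 13

Derivation:
I0 sub r3 <- r4,r4: IF@1 ID@2 stall=0 (-) EX@3 MEM@4 WB@5
I1 sub r4 <- r2,r5: IF@2 ID@3 stall=0 (-) EX@4 MEM@5 WB@6
I2 ld r3 <- r1: IF@3 ID@4 stall=0 (-) EX@5 MEM@6 WB@7
I3 add r3 <- r2,r4: IF@4 ID@5 stall=1 (RAW on I1.r4 (WB@6)) EX@7 MEM@8 WB@9
I4 sub r3 <- r5,r1: IF@5 ID@7 stall=0 (-) EX@8 MEM@9 WB@10
I5 add r1 <- r3,r5: IF@7 ID@8 stall=2 (RAW on I4.r3 (WB@10)) EX@11 MEM@12 WB@13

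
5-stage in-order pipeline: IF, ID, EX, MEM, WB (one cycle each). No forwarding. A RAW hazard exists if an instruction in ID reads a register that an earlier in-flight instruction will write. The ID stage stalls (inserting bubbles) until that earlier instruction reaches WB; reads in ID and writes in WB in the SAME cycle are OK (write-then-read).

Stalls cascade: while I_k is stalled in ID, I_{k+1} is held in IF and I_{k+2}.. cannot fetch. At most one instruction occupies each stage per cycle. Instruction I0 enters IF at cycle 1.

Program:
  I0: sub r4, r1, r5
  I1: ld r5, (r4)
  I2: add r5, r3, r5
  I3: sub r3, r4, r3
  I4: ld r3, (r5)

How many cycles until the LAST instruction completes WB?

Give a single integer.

I0 sub r4 <- r1,r5: IF@1 ID@2 stall=0 (-) EX@3 MEM@4 WB@5
I1 ld r5 <- r4: IF@2 ID@3 stall=2 (RAW on I0.r4 (WB@5)) EX@6 MEM@7 WB@8
I2 add r5 <- r3,r5: IF@3 ID@6 stall=2 (RAW on I1.r5 (WB@8)) EX@9 MEM@10 WB@11
I3 sub r3 <- r4,r3: IF@6 ID@9 stall=0 (-) EX@10 MEM@11 WB@12
I4 ld r3 <- r5: IF@9 ID@10 stall=1 (RAW on I2.r5 (WB@11)) EX@12 MEM@13 WB@14

Answer: 14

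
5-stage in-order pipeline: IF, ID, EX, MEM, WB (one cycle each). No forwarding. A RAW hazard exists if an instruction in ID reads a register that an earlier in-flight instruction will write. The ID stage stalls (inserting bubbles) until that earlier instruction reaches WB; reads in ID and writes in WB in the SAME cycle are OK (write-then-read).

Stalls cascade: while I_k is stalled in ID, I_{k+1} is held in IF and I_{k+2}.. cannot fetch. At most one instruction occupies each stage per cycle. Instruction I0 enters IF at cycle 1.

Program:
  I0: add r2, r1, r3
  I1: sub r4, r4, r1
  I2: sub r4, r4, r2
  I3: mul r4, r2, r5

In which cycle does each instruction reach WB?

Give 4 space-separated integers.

I0 add r2 <- r1,r3: IF@1 ID@2 stall=0 (-) EX@3 MEM@4 WB@5
I1 sub r4 <- r4,r1: IF@2 ID@3 stall=0 (-) EX@4 MEM@5 WB@6
I2 sub r4 <- r4,r2: IF@3 ID@4 stall=2 (RAW on I1.r4 (WB@6)) EX@7 MEM@8 WB@9
I3 mul r4 <- r2,r5: IF@4 ID@7 stall=0 (-) EX@8 MEM@9 WB@10

Answer: 5 6 9 10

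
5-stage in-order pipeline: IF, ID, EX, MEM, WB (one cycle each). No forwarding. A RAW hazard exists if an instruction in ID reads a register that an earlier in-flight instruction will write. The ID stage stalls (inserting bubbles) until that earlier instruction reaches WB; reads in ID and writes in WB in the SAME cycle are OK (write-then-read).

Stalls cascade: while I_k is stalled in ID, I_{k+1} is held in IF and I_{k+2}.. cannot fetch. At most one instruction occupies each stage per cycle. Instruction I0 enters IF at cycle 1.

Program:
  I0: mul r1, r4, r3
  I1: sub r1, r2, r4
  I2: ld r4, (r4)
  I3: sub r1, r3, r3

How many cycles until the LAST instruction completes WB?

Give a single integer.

I0 mul r1 <- r4,r3: IF@1 ID@2 stall=0 (-) EX@3 MEM@4 WB@5
I1 sub r1 <- r2,r4: IF@2 ID@3 stall=0 (-) EX@4 MEM@5 WB@6
I2 ld r4 <- r4: IF@3 ID@4 stall=0 (-) EX@5 MEM@6 WB@7
I3 sub r1 <- r3,r3: IF@4 ID@5 stall=0 (-) EX@6 MEM@7 WB@8

Answer: 8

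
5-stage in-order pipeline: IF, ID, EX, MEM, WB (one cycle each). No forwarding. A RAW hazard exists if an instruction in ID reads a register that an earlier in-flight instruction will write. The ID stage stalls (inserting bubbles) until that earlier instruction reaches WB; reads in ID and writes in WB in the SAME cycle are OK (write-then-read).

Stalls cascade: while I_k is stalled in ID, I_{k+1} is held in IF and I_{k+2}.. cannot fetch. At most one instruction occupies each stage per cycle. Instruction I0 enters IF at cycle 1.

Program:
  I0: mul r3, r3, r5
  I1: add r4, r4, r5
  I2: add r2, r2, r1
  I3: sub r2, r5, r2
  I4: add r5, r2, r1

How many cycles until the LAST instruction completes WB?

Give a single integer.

I0 mul r3 <- r3,r5: IF@1 ID@2 stall=0 (-) EX@3 MEM@4 WB@5
I1 add r4 <- r4,r5: IF@2 ID@3 stall=0 (-) EX@4 MEM@5 WB@6
I2 add r2 <- r2,r1: IF@3 ID@4 stall=0 (-) EX@5 MEM@6 WB@7
I3 sub r2 <- r5,r2: IF@4 ID@5 stall=2 (RAW on I2.r2 (WB@7)) EX@8 MEM@9 WB@10
I4 add r5 <- r2,r1: IF@5 ID@8 stall=2 (RAW on I3.r2 (WB@10)) EX@11 MEM@12 WB@13

Answer: 13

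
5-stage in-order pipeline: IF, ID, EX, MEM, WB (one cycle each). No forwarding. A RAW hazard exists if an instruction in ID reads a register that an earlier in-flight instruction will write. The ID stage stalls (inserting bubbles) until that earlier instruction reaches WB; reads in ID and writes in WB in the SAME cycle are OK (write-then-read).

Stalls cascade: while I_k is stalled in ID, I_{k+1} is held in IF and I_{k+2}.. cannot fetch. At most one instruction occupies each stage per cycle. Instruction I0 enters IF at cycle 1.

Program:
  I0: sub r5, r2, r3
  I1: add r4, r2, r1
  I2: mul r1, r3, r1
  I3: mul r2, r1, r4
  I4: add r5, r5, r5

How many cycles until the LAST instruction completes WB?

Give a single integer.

I0 sub r5 <- r2,r3: IF@1 ID@2 stall=0 (-) EX@3 MEM@4 WB@5
I1 add r4 <- r2,r1: IF@2 ID@3 stall=0 (-) EX@4 MEM@5 WB@6
I2 mul r1 <- r3,r1: IF@3 ID@4 stall=0 (-) EX@5 MEM@6 WB@7
I3 mul r2 <- r1,r4: IF@4 ID@5 stall=2 (RAW on I2.r1 (WB@7)) EX@8 MEM@9 WB@10
I4 add r5 <- r5,r5: IF@5 ID@8 stall=0 (-) EX@9 MEM@10 WB@11

Answer: 11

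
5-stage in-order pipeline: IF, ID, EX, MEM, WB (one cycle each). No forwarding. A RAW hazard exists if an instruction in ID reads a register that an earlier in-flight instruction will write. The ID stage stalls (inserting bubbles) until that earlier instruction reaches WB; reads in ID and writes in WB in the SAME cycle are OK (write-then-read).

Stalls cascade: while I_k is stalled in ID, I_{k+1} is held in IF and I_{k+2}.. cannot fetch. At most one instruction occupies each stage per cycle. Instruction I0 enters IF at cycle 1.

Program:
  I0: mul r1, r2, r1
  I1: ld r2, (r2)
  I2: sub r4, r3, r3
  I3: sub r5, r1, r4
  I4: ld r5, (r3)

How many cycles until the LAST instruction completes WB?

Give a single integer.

Answer: 11

Derivation:
I0 mul r1 <- r2,r1: IF@1 ID@2 stall=0 (-) EX@3 MEM@4 WB@5
I1 ld r2 <- r2: IF@2 ID@3 stall=0 (-) EX@4 MEM@5 WB@6
I2 sub r4 <- r3,r3: IF@3 ID@4 stall=0 (-) EX@5 MEM@6 WB@7
I3 sub r5 <- r1,r4: IF@4 ID@5 stall=2 (RAW on I2.r4 (WB@7)) EX@8 MEM@9 WB@10
I4 ld r5 <- r3: IF@5 ID@8 stall=0 (-) EX@9 MEM@10 WB@11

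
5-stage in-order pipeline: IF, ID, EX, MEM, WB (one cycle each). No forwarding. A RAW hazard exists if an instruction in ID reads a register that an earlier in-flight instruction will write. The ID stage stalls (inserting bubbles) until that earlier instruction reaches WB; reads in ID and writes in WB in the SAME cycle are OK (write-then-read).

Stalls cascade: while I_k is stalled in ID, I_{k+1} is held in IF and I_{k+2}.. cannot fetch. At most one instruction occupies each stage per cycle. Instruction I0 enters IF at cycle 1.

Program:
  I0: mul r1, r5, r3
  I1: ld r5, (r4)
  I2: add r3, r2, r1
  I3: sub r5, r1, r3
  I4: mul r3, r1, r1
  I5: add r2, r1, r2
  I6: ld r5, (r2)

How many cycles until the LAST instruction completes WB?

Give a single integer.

I0 mul r1 <- r5,r3: IF@1 ID@2 stall=0 (-) EX@3 MEM@4 WB@5
I1 ld r5 <- r4: IF@2 ID@3 stall=0 (-) EX@4 MEM@5 WB@6
I2 add r3 <- r2,r1: IF@3 ID@4 stall=1 (RAW on I0.r1 (WB@5)) EX@6 MEM@7 WB@8
I3 sub r5 <- r1,r3: IF@4 ID@6 stall=2 (RAW on I2.r3 (WB@8)) EX@9 MEM@10 WB@11
I4 mul r3 <- r1,r1: IF@6 ID@9 stall=0 (-) EX@10 MEM@11 WB@12
I5 add r2 <- r1,r2: IF@9 ID@10 stall=0 (-) EX@11 MEM@12 WB@13
I6 ld r5 <- r2: IF@10 ID@11 stall=2 (RAW on I5.r2 (WB@13)) EX@14 MEM@15 WB@16

Answer: 16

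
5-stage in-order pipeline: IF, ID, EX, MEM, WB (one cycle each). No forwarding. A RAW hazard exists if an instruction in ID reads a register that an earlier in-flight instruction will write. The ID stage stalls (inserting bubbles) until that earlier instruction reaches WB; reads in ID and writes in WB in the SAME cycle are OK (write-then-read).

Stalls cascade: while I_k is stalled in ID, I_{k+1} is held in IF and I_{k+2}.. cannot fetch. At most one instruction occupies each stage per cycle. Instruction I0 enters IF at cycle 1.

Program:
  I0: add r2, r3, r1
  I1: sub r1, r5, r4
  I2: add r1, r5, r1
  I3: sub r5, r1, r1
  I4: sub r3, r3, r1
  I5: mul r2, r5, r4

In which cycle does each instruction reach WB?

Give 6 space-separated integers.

I0 add r2 <- r3,r1: IF@1 ID@2 stall=0 (-) EX@3 MEM@4 WB@5
I1 sub r1 <- r5,r4: IF@2 ID@3 stall=0 (-) EX@4 MEM@5 WB@6
I2 add r1 <- r5,r1: IF@3 ID@4 stall=2 (RAW on I1.r1 (WB@6)) EX@7 MEM@8 WB@9
I3 sub r5 <- r1,r1: IF@4 ID@7 stall=2 (RAW on I2.r1 (WB@9)) EX@10 MEM@11 WB@12
I4 sub r3 <- r3,r1: IF@7 ID@10 stall=0 (-) EX@11 MEM@12 WB@13
I5 mul r2 <- r5,r4: IF@10 ID@11 stall=1 (RAW on I3.r5 (WB@12)) EX@13 MEM@14 WB@15

Answer: 5 6 9 12 13 15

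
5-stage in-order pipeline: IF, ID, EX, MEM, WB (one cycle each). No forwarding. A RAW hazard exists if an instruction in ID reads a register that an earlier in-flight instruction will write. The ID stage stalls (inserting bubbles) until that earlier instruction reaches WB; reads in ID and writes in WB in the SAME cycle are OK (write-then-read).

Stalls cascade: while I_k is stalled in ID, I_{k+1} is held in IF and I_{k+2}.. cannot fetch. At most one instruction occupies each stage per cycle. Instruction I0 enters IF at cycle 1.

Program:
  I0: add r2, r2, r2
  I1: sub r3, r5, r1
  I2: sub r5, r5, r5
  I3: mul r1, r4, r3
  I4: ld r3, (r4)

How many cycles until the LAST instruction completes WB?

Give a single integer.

Answer: 10

Derivation:
I0 add r2 <- r2,r2: IF@1 ID@2 stall=0 (-) EX@3 MEM@4 WB@5
I1 sub r3 <- r5,r1: IF@2 ID@3 stall=0 (-) EX@4 MEM@5 WB@6
I2 sub r5 <- r5,r5: IF@3 ID@4 stall=0 (-) EX@5 MEM@6 WB@7
I3 mul r1 <- r4,r3: IF@4 ID@5 stall=1 (RAW on I1.r3 (WB@6)) EX@7 MEM@8 WB@9
I4 ld r3 <- r4: IF@5 ID@7 stall=0 (-) EX@8 MEM@9 WB@10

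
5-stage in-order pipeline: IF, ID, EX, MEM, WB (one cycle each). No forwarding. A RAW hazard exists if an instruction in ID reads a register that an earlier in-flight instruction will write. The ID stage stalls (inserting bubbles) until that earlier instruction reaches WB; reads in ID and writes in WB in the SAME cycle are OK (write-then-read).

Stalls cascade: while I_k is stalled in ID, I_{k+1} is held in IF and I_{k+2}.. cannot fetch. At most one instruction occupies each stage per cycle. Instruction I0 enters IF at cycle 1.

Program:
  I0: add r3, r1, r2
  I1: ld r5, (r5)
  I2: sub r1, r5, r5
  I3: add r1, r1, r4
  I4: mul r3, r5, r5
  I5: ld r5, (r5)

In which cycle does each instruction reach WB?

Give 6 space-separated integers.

I0 add r3 <- r1,r2: IF@1 ID@2 stall=0 (-) EX@3 MEM@4 WB@5
I1 ld r5 <- r5: IF@2 ID@3 stall=0 (-) EX@4 MEM@5 WB@6
I2 sub r1 <- r5,r5: IF@3 ID@4 stall=2 (RAW on I1.r5 (WB@6)) EX@7 MEM@8 WB@9
I3 add r1 <- r1,r4: IF@4 ID@7 stall=2 (RAW on I2.r1 (WB@9)) EX@10 MEM@11 WB@12
I4 mul r3 <- r5,r5: IF@7 ID@10 stall=0 (-) EX@11 MEM@12 WB@13
I5 ld r5 <- r5: IF@10 ID@11 stall=0 (-) EX@12 MEM@13 WB@14

Answer: 5 6 9 12 13 14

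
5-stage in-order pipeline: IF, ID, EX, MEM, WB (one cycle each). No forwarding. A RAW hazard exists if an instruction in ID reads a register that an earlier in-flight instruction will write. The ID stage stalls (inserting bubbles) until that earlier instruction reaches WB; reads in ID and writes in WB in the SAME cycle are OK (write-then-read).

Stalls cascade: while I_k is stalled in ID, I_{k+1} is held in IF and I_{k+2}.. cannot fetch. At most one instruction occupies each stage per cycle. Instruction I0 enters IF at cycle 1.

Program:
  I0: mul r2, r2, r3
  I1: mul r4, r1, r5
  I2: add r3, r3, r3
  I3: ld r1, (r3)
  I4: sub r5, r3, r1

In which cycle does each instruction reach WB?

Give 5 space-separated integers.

I0 mul r2 <- r2,r3: IF@1 ID@2 stall=0 (-) EX@3 MEM@4 WB@5
I1 mul r4 <- r1,r5: IF@2 ID@3 stall=0 (-) EX@4 MEM@5 WB@6
I2 add r3 <- r3,r3: IF@3 ID@4 stall=0 (-) EX@5 MEM@6 WB@7
I3 ld r1 <- r3: IF@4 ID@5 stall=2 (RAW on I2.r3 (WB@7)) EX@8 MEM@9 WB@10
I4 sub r5 <- r3,r1: IF@5 ID@8 stall=2 (RAW on I3.r1 (WB@10)) EX@11 MEM@12 WB@13

Answer: 5 6 7 10 13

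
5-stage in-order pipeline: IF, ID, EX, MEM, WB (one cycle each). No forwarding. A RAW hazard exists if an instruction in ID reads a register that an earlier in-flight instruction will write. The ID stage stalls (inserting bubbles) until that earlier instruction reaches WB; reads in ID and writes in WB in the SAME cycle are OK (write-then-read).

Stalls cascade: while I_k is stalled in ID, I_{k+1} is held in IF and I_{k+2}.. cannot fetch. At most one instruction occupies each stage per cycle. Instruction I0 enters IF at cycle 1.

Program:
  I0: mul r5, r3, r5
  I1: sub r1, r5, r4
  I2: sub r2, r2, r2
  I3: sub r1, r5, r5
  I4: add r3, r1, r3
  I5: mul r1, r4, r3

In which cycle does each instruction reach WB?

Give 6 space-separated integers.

Answer: 5 8 9 10 13 16

Derivation:
I0 mul r5 <- r3,r5: IF@1 ID@2 stall=0 (-) EX@3 MEM@4 WB@5
I1 sub r1 <- r5,r4: IF@2 ID@3 stall=2 (RAW on I0.r5 (WB@5)) EX@6 MEM@7 WB@8
I2 sub r2 <- r2,r2: IF@3 ID@6 stall=0 (-) EX@7 MEM@8 WB@9
I3 sub r1 <- r5,r5: IF@6 ID@7 stall=0 (-) EX@8 MEM@9 WB@10
I4 add r3 <- r1,r3: IF@7 ID@8 stall=2 (RAW on I3.r1 (WB@10)) EX@11 MEM@12 WB@13
I5 mul r1 <- r4,r3: IF@8 ID@11 stall=2 (RAW on I4.r3 (WB@13)) EX@14 MEM@15 WB@16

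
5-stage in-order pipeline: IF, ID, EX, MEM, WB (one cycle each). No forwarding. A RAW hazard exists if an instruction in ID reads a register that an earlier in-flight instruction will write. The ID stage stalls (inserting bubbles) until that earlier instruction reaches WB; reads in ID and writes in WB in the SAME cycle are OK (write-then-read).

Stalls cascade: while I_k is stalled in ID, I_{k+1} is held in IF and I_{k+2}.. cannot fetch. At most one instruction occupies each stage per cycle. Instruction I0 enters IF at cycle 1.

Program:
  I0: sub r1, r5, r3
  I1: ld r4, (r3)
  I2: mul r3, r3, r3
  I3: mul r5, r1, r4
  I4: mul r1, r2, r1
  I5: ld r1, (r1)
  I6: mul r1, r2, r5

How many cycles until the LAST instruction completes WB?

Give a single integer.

Answer: 14

Derivation:
I0 sub r1 <- r5,r3: IF@1 ID@2 stall=0 (-) EX@3 MEM@4 WB@5
I1 ld r4 <- r3: IF@2 ID@3 stall=0 (-) EX@4 MEM@5 WB@6
I2 mul r3 <- r3,r3: IF@3 ID@4 stall=0 (-) EX@5 MEM@6 WB@7
I3 mul r5 <- r1,r4: IF@4 ID@5 stall=1 (RAW on I1.r4 (WB@6)) EX@7 MEM@8 WB@9
I4 mul r1 <- r2,r1: IF@5 ID@7 stall=0 (-) EX@8 MEM@9 WB@10
I5 ld r1 <- r1: IF@7 ID@8 stall=2 (RAW on I4.r1 (WB@10)) EX@11 MEM@12 WB@13
I6 mul r1 <- r2,r5: IF@8 ID@11 stall=0 (-) EX@12 MEM@13 WB@14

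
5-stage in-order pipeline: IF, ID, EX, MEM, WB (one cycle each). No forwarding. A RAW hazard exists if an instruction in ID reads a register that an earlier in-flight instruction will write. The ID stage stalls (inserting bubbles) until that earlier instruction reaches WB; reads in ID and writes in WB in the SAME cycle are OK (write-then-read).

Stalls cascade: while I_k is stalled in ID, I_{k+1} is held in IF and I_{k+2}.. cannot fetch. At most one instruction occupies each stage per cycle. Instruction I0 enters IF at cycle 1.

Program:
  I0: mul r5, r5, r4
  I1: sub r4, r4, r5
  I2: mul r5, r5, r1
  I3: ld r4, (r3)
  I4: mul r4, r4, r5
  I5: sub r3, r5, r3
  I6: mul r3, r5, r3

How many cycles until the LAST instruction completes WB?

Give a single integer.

I0 mul r5 <- r5,r4: IF@1 ID@2 stall=0 (-) EX@3 MEM@4 WB@5
I1 sub r4 <- r4,r5: IF@2 ID@3 stall=2 (RAW on I0.r5 (WB@5)) EX@6 MEM@7 WB@8
I2 mul r5 <- r5,r1: IF@3 ID@6 stall=0 (-) EX@7 MEM@8 WB@9
I3 ld r4 <- r3: IF@6 ID@7 stall=0 (-) EX@8 MEM@9 WB@10
I4 mul r4 <- r4,r5: IF@7 ID@8 stall=2 (RAW on I3.r4 (WB@10)) EX@11 MEM@12 WB@13
I5 sub r3 <- r5,r3: IF@8 ID@11 stall=0 (-) EX@12 MEM@13 WB@14
I6 mul r3 <- r5,r3: IF@11 ID@12 stall=2 (RAW on I5.r3 (WB@14)) EX@15 MEM@16 WB@17

Answer: 17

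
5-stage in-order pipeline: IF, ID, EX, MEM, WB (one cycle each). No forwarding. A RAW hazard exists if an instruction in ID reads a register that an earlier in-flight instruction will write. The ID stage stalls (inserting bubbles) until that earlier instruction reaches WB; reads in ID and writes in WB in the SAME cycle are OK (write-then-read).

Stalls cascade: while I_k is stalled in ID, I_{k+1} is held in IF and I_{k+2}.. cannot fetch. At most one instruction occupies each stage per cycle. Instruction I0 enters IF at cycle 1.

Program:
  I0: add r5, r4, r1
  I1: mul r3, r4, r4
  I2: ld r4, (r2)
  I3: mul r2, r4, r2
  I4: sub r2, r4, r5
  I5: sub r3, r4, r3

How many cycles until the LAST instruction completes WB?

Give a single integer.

I0 add r5 <- r4,r1: IF@1 ID@2 stall=0 (-) EX@3 MEM@4 WB@5
I1 mul r3 <- r4,r4: IF@2 ID@3 stall=0 (-) EX@4 MEM@5 WB@6
I2 ld r4 <- r2: IF@3 ID@4 stall=0 (-) EX@5 MEM@6 WB@7
I3 mul r2 <- r4,r2: IF@4 ID@5 stall=2 (RAW on I2.r4 (WB@7)) EX@8 MEM@9 WB@10
I4 sub r2 <- r4,r5: IF@5 ID@8 stall=0 (-) EX@9 MEM@10 WB@11
I5 sub r3 <- r4,r3: IF@8 ID@9 stall=0 (-) EX@10 MEM@11 WB@12

Answer: 12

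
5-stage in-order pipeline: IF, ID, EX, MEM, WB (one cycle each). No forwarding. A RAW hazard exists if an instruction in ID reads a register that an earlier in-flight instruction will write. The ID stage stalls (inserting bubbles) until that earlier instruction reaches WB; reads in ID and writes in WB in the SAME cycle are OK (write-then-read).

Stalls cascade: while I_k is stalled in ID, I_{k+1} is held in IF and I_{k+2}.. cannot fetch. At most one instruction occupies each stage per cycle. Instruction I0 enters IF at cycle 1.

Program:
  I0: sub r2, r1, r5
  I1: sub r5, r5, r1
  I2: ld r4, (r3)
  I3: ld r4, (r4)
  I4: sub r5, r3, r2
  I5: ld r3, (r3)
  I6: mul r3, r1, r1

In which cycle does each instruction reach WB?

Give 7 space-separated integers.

I0 sub r2 <- r1,r5: IF@1 ID@2 stall=0 (-) EX@3 MEM@4 WB@5
I1 sub r5 <- r5,r1: IF@2 ID@3 stall=0 (-) EX@4 MEM@5 WB@6
I2 ld r4 <- r3: IF@3 ID@4 stall=0 (-) EX@5 MEM@6 WB@7
I3 ld r4 <- r4: IF@4 ID@5 stall=2 (RAW on I2.r4 (WB@7)) EX@8 MEM@9 WB@10
I4 sub r5 <- r3,r2: IF@5 ID@8 stall=0 (-) EX@9 MEM@10 WB@11
I5 ld r3 <- r3: IF@8 ID@9 stall=0 (-) EX@10 MEM@11 WB@12
I6 mul r3 <- r1,r1: IF@9 ID@10 stall=0 (-) EX@11 MEM@12 WB@13

Answer: 5 6 7 10 11 12 13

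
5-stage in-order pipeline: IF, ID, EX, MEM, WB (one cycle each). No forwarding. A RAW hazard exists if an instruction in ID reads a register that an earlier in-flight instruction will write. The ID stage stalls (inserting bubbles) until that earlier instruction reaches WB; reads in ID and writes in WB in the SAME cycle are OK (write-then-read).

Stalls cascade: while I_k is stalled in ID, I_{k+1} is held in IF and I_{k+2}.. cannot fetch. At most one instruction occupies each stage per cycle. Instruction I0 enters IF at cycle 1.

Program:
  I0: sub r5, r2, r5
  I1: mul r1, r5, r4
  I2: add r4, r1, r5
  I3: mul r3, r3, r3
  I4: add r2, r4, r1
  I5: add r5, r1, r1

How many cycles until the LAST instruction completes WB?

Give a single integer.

I0 sub r5 <- r2,r5: IF@1 ID@2 stall=0 (-) EX@3 MEM@4 WB@5
I1 mul r1 <- r5,r4: IF@2 ID@3 stall=2 (RAW on I0.r5 (WB@5)) EX@6 MEM@7 WB@8
I2 add r4 <- r1,r5: IF@3 ID@6 stall=2 (RAW on I1.r1 (WB@8)) EX@9 MEM@10 WB@11
I3 mul r3 <- r3,r3: IF@6 ID@9 stall=0 (-) EX@10 MEM@11 WB@12
I4 add r2 <- r4,r1: IF@9 ID@10 stall=1 (RAW on I2.r4 (WB@11)) EX@12 MEM@13 WB@14
I5 add r5 <- r1,r1: IF@10 ID@12 stall=0 (-) EX@13 MEM@14 WB@15

Answer: 15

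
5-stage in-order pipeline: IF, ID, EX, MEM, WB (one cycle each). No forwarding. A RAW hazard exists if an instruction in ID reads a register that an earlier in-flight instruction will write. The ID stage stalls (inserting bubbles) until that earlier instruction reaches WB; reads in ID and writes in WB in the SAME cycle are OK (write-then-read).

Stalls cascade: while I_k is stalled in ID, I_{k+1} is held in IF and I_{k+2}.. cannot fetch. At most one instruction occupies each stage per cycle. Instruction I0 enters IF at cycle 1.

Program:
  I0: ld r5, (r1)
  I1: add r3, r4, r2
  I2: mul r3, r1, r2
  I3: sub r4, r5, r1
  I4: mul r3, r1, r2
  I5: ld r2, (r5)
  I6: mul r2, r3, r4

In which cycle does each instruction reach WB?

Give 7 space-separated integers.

I0 ld r5 <- r1: IF@1 ID@2 stall=0 (-) EX@3 MEM@4 WB@5
I1 add r3 <- r4,r2: IF@2 ID@3 stall=0 (-) EX@4 MEM@5 WB@6
I2 mul r3 <- r1,r2: IF@3 ID@4 stall=0 (-) EX@5 MEM@6 WB@7
I3 sub r4 <- r5,r1: IF@4 ID@5 stall=0 (-) EX@6 MEM@7 WB@8
I4 mul r3 <- r1,r2: IF@5 ID@6 stall=0 (-) EX@7 MEM@8 WB@9
I5 ld r2 <- r5: IF@6 ID@7 stall=0 (-) EX@8 MEM@9 WB@10
I6 mul r2 <- r3,r4: IF@7 ID@8 stall=1 (RAW on I4.r3 (WB@9)) EX@10 MEM@11 WB@12

Answer: 5 6 7 8 9 10 12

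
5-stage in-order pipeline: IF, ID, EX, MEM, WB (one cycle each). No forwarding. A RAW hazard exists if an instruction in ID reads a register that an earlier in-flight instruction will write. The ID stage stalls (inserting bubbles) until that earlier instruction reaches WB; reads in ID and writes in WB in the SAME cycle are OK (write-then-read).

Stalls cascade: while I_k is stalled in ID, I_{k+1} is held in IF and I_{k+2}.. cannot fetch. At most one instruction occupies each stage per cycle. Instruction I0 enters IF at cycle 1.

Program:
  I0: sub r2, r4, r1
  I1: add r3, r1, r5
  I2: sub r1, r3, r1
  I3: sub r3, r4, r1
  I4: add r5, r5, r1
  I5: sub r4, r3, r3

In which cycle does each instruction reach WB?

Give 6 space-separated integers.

I0 sub r2 <- r4,r1: IF@1 ID@2 stall=0 (-) EX@3 MEM@4 WB@5
I1 add r3 <- r1,r5: IF@2 ID@3 stall=0 (-) EX@4 MEM@5 WB@6
I2 sub r1 <- r3,r1: IF@3 ID@4 stall=2 (RAW on I1.r3 (WB@6)) EX@7 MEM@8 WB@9
I3 sub r3 <- r4,r1: IF@4 ID@7 stall=2 (RAW on I2.r1 (WB@9)) EX@10 MEM@11 WB@12
I4 add r5 <- r5,r1: IF@7 ID@10 stall=0 (-) EX@11 MEM@12 WB@13
I5 sub r4 <- r3,r3: IF@10 ID@11 stall=1 (RAW on I3.r3 (WB@12)) EX@13 MEM@14 WB@15

Answer: 5 6 9 12 13 15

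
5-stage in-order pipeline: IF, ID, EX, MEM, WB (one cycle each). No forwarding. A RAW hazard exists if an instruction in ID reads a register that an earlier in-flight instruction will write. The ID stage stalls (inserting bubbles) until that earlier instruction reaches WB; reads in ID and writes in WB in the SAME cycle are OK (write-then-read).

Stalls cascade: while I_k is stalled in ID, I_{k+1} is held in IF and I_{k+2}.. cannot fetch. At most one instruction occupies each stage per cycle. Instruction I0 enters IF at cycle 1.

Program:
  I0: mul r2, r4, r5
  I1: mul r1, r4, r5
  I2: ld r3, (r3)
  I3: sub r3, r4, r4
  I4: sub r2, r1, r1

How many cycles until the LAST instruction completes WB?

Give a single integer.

Answer: 9

Derivation:
I0 mul r2 <- r4,r5: IF@1 ID@2 stall=0 (-) EX@3 MEM@4 WB@5
I1 mul r1 <- r4,r5: IF@2 ID@3 stall=0 (-) EX@4 MEM@5 WB@6
I2 ld r3 <- r3: IF@3 ID@4 stall=0 (-) EX@5 MEM@6 WB@7
I3 sub r3 <- r4,r4: IF@4 ID@5 stall=0 (-) EX@6 MEM@7 WB@8
I4 sub r2 <- r1,r1: IF@5 ID@6 stall=0 (-) EX@7 MEM@8 WB@9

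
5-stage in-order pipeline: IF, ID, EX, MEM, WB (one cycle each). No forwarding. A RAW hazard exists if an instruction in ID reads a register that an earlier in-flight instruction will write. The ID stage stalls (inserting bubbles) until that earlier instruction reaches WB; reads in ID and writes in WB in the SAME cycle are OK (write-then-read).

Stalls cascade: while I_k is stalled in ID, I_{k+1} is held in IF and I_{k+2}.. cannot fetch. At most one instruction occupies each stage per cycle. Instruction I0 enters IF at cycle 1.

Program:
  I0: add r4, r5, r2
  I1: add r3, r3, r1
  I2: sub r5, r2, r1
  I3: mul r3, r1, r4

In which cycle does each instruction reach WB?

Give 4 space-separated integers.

I0 add r4 <- r5,r2: IF@1 ID@2 stall=0 (-) EX@3 MEM@4 WB@5
I1 add r3 <- r3,r1: IF@2 ID@3 stall=0 (-) EX@4 MEM@5 WB@6
I2 sub r5 <- r2,r1: IF@3 ID@4 stall=0 (-) EX@5 MEM@6 WB@7
I3 mul r3 <- r1,r4: IF@4 ID@5 stall=0 (-) EX@6 MEM@7 WB@8

Answer: 5 6 7 8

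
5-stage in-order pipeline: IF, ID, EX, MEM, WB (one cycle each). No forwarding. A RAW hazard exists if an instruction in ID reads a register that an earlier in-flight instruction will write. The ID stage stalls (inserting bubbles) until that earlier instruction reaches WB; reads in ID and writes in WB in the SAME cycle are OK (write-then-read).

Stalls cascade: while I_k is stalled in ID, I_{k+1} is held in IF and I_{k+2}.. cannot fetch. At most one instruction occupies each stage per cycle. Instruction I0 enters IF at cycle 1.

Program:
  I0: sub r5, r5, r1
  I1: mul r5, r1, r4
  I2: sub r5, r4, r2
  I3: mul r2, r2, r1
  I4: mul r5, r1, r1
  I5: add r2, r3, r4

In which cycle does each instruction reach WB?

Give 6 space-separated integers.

I0 sub r5 <- r5,r1: IF@1 ID@2 stall=0 (-) EX@3 MEM@4 WB@5
I1 mul r5 <- r1,r4: IF@2 ID@3 stall=0 (-) EX@4 MEM@5 WB@6
I2 sub r5 <- r4,r2: IF@3 ID@4 stall=0 (-) EX@5 MEM@6 WB@7
I3 mul r2 <- r2,r1: IF@4 ID@5 stall=0 (-) EX@6 MEM@7 WB@8
I4 mul r5 <- r1,r1: IF@5 ID@6 stall=0 (-) EX@7 MEM@8 WB@9
I5 add r2 <- r3,r4: IF@6 ID@7 stall=0 (-) EX@8 MEM@9 WB@10

Answer: 5 6 7 8 9 10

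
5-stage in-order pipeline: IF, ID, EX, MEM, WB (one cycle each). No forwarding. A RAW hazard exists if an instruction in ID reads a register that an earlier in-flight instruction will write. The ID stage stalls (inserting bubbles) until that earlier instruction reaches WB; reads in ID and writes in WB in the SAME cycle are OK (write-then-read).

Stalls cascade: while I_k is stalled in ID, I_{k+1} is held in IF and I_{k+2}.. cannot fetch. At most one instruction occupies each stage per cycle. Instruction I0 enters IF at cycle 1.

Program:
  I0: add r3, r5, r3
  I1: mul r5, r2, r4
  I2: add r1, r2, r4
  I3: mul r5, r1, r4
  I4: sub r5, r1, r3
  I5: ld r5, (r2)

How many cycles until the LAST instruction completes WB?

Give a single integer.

I0 add r3 <- r5,r3: IF@1 ID@2 stall=0 (-) EX@3 MEM@4 WB@5
I1 mul r5 <- r2,r4: IF@2 ID@3 stall=0 (-) EX@4 MEM@5 WB@6
I2 add r1 <- r2,r4: IF@3 ID@4 stall=0 (-) EX@5 MEM@6 WB@7
I3 mul r5 <- r1,r4: IF@4 ID@5 stall=2 (RAW on I2.r1 (WB@7)) EX@8 MEM@9 WB@10
I4 sub r5 <- r1,r3: IF@5 ID@8 stall=0 (-) EX@9 MEM@10 WB@11
I5 ld r5 <- r2: IF@8 ID@9 stall=0 (-) EX@10 MEM@11 WB@12

Answer: 12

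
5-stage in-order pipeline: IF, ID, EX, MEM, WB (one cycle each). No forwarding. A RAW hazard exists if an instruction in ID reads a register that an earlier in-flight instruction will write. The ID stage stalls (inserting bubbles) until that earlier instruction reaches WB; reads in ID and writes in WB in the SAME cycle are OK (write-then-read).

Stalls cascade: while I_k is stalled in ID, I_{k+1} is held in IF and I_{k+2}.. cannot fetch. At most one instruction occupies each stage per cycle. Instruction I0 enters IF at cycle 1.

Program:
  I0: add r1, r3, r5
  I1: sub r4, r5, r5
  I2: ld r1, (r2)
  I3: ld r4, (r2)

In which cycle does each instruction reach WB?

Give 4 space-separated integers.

I0 add r1 <- r3,r5: IF@1 ID@2 stall=0 (-) EX@3 MEM@4 WB@5
I1 sub r4 <- r5,r5: IF@2 ID@3 stall=0 (-) EX@4 MEM@5 WB@6
I2 ld r1 <- r2: IF@3 ID@4 stall=0 (-) EX@5 MEM@6 WB@7
I3 ld r4 <- r2: IF@4 ID@5 stall=0 (-) EX@6 MEM@7 WB@8

Answer: 5 6 7 8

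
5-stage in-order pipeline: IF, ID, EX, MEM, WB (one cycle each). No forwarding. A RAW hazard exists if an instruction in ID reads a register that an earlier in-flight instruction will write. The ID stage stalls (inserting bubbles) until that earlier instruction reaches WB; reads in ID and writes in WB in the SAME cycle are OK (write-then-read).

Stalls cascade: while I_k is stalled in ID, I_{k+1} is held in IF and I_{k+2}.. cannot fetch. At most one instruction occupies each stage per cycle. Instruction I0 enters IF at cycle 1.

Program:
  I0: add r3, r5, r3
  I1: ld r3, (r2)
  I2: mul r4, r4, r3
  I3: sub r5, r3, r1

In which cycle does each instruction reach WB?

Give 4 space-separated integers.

I0 add r3 <- r5,r3: IF@1 ID@2 stall=0 (-) EX@3 MEM@4 WB@5
I1 ld r3 <- r2: IF@2 ID@3 stall=0 (-) EX@4 MEM@5 WB@6
I2 mul r4 <- r4,r3: IF@3 ID@4 stall=2 (RAW on I1.r3 (WB@6)) EX@7 MEM@8 WB@9
I3 sub r5 <- r3,r1: IF@4 ID@7 stall=0 (-) EX@8 MEM@9 WB@10

Answer: 5 6 9 10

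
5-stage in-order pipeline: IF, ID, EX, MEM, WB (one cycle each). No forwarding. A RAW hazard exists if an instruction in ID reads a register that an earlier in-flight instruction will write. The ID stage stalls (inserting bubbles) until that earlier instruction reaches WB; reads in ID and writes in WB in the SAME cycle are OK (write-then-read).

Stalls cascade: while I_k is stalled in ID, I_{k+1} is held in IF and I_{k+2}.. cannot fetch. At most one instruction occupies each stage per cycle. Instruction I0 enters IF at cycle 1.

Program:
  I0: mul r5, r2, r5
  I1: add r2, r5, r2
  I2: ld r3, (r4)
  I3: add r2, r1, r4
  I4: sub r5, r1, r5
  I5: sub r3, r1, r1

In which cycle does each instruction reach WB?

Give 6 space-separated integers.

I0 mul r5 <- r2,r5: IF@1 ID@2 stall=0 (-) EX@3 MEM@4 WB@5
I1 add r2 <- r5,r2: IF@2 ID@3 stall=2 (RAW on I0.r5 (WB@5)) EX@6 MEM@7 WB@8
I2 ld r3 <- r4: IF@3 ID@6 stall=0 (-) EX@7 MEM@8 WB@9
I3 add r2 <- r1,r4: IF@6 ID@7 stall=0 (-) EX@8 MEM@9 WB@10
I4 sub r5 <- r1,r5: IF@7 ID@8 stall=0 (-) EX@9 MEM@10 WB@11
I5 sub r3 <- r1,r1: IF@8 ID@9 stall=0 (-) EX@10 MEM@11 WB@12

Answer: 5 8 9 10 11 12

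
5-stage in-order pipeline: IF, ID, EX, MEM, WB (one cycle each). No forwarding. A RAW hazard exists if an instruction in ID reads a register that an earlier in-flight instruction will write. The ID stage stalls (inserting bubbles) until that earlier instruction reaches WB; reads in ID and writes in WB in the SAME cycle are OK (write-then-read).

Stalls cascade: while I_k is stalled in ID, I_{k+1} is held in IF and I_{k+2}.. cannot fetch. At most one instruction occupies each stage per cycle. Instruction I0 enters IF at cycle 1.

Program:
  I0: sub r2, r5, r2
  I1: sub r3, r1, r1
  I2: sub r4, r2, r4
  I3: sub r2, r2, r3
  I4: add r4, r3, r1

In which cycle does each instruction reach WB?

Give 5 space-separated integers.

Answer: 5 6 8 9 10

Derivation:
I0 sub r2 <- r5,r2: IF@1 ID@2 stall=0 (-) EX@3 MEM@4 WB@5
I1 sub r3 <- r1,r1: IF@2 ID@3 stall=0 (-) EX@4 MEM@5 WB@6
I2 sub r4 <- r2,r4: IF@3 ID@4 stall=1 (RAW on I0.r2 (WB@5)) EX@6 MEM@7 WB@8
I3 sub r2 <- r2,r3: IF@4 ID@6 stall=0 (-) EX@7 MEM@8 WB@9
I4 add r4 <- r3,r1: IF@6 ID@7 stall=0 (-) EX@8 MEM@9 WB@10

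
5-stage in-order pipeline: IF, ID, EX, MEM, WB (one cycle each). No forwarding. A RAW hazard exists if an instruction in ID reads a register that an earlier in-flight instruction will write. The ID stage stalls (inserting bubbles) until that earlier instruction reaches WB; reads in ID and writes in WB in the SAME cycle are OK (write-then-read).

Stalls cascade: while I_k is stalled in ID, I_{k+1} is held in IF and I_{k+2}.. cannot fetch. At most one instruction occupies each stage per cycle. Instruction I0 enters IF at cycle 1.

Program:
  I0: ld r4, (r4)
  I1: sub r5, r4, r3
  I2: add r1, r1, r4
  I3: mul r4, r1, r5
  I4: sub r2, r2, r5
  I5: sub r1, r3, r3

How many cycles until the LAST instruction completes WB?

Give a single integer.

I0 ld r4 <- r4: IF@1 ID@2 stall=0 (-) EX@3 MEM@4 WB@5
I1 sub r5 <- r4,r3: IF@2 ID@3 stall=2 (RAW on I0.r4 (WB@5)) EX@6 MEM@7 WB@8
I2 add r1 <- r1,r4: IF@3 ID@6 stall=0 (-) EX@7 MEM@8 WB@9
I3 mul r4 <- r1,r5: IF@6 ID@7 stall=2 (RAW on I2.r1 (WB@9)) EX@10 MEM@11 WB@12
I4 sub r2 <- r2,r5: IF@7 ID@10 stall=0 (-) EX@11 MEM@12 WB@13
I5 sub r1 <- r3,r3: IF@10 ID@11 stall=0 (-) EX@12 MEM@13 WB@14

Answer: 14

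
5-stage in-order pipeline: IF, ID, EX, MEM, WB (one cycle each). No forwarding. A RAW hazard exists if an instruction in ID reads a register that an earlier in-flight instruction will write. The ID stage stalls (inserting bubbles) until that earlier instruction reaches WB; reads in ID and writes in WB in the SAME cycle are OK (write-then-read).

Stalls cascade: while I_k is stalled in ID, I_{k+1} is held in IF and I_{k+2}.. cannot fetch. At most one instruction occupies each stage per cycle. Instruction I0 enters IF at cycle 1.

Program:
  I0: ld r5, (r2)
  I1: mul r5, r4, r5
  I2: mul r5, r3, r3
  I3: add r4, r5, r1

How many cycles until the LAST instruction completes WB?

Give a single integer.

I0 ld r5 <- r2: IF@1 ID@2 stall=0 (-) EX@3 MEM@4 WB@5
I1 mul r5 <- r4,r5: IF@2 ID@3 stall=2 (RAW on I0.r5 (WB@5)) EX@6 MEM@7 WB@8
I2 mul r5 <- r3,r3: IF@3 ID@6 stall=0 (-) EX@7 MEM@8 WB@9
I3 add r4 <- r5,r1: IF@6 ID@7 stall=2 (RAW on I2.r5 (WB@9)) EX@10 MEM@11 WB@12

Answer: 12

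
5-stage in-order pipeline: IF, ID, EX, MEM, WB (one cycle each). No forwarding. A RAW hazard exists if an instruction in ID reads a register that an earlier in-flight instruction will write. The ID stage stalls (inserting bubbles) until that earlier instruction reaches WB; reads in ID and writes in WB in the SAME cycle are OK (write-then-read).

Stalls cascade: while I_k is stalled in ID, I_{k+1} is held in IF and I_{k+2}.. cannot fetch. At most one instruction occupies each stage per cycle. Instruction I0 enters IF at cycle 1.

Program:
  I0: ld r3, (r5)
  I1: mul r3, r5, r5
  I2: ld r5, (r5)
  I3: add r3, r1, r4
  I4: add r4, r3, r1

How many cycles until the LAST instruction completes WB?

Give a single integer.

I0 ld r3 <- r5: IF@1 ID@2 stall=0 (-) EX@3 MEM@4 WB@5
I1 mul r3 <- r5,r5: IF@2 ID@3 stall=0 (-) EX@4 MEM@5 WB@6
I2 ld r5 <- r5: IF@3 ID@4 stall=0 (-) EX@5 MEM@6 WB@7
I3 add r3 <- r1,r4: IF@4 ID@5 stall=0 (-) EX@6 MEM@7 WB@8
I4 add r4 <- r3,r1: IF@5 ID@6 stall=2 (RAW on I3.r3 (WB@8)) EX@9 MEM@10 WB@11

Answer: 11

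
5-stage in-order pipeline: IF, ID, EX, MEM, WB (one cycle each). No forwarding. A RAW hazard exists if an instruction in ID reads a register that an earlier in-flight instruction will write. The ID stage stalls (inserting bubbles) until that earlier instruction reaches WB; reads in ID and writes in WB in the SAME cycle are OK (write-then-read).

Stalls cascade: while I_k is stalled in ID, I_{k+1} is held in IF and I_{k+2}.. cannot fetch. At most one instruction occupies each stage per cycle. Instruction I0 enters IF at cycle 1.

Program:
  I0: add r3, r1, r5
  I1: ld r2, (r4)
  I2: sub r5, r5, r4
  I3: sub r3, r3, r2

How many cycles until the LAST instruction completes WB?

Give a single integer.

Answer: 9

Derivation:
I0 add r3 <- r1,r5: IF@1 ID@2 stall=0 (-) EX@3 MEM@4 WB@5
I1 ld r2 <- r4: IF@2 ID@3 stall=0 (-) EX@4 MEM@5 WB@6
I2 sub r5 <- r5,r4: IF@3 ID@4 stall=0 (-) EX@5 MEM@6 WB@7
I3 sub r3 <- r3,r2: IF@4 ID@5 stall=1 (RAW on I1.r2 (WB@6)) EX@7 MEM@8 WB@9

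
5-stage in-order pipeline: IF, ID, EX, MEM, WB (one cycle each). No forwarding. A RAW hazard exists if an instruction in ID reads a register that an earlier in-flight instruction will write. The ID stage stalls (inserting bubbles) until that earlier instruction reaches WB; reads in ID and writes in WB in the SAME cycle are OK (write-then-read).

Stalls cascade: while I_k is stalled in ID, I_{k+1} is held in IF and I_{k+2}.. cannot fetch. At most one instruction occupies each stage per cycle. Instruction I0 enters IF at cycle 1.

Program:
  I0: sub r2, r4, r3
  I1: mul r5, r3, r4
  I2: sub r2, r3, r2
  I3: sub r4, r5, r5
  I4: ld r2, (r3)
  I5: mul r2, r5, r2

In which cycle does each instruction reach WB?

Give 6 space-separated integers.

I0 sub r2 <- r4,r3: IF@1 ID@2 stall=0 (-) EX@3 MEM@4 WB@5
I1 mul r5 <- r3,r4: IF@2 ID@3 stall=0 (-) EX@4 MEM@5 WB@6
I2 sub r2 <- r3,r2: IF@3 ID@4 stall=1 (RAW on I0.r2 (WB@5)) EX@6 MEM@7 WB@8
I3 sub r4 <- r5,r5: IF@4 ID@6 stall=0 (-) EX@7 MEM@8 WB@9
I4 ld r2 <- r3: IF@6 ID@7 stall=0 (-) EX@8 MEM@9 WB@10
I5 mul r2 <- r5,r2: IF@7 ID@8 stall=2 (RAW on I4.r2 (WB@10)) EX@11 MEM@12 WB@13

Answer: 5 6 8 9 10 13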